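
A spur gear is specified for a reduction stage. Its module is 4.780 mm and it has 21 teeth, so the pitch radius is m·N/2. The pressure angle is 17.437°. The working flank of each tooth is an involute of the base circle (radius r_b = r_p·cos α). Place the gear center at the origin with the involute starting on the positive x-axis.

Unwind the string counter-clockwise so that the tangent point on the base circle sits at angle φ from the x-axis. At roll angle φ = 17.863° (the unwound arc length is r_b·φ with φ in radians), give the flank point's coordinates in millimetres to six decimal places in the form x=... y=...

x=50.154505 y=0.478998

pitch radius r_p = m·N/2 = 4.780·21/2 = 50.190000
base radius r_b = r_p·cos α = 50.190000·cos 17.437° = 47.883620
roll angle φ = 17.863° = 0.31176816 rad
x = r_b·(cos φ + φ·sin φ) = 47.883620·(0.95179269 + 0.31176816·0.30674204) = 50.154505
y = r_b·(sin φ − φ·cos φ) = 47.883620·(0.30674204 − 0.31176816·0.95179269) = 0.478998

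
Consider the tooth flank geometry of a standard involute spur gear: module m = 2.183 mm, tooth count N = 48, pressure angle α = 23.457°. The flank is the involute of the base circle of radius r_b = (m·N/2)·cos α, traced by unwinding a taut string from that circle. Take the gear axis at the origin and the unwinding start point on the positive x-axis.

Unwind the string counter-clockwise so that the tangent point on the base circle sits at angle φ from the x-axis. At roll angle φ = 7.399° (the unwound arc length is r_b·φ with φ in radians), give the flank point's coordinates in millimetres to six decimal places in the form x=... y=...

pitch radius r_p = m·N/2 = 2.183·48/2 = 52.392000
base radius r_b = r_p·cos α = 52.392000·cos 23.457° = 48.062277
roll angle φ = 7.399° = 0.12913691 rad
x = r_b·(cos φ + φ·sin φ) = 48.062277·(0.99167341 + 0.12913691·0.12877829) = 48.461359
y = r_b·(sin φ − φ·cos φ) = 48.062277·(0.12877829 − 0.12913691·0.99167341) = 0.034444

x=48.461359 y=0.034444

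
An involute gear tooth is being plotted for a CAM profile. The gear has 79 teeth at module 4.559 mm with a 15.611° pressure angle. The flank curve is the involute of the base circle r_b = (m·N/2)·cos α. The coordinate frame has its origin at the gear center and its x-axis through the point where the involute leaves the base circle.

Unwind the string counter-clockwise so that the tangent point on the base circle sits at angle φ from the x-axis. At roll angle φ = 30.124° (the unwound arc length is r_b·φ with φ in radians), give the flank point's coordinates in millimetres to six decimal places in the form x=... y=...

x=195.777557 y=8.172198

pitch radius r_p = m·N/2 = 4.559·79/2 = 180.080500
base radius r_b = r_p·cos α = 180.080500·cos 15.611° = 173.437496
roll angle φ = 30.124° = 0.52576298 rad
x = r_b·(cos φ + φ·sin φ) = 173.437496·(0.86494127 + 0.52576298·0.50187309) = 195.777557
y = r_b·(sin φ − φ·cos φ) = 173.437496·(0.50187309 − 0.52576298·0.86494127) = 8.172198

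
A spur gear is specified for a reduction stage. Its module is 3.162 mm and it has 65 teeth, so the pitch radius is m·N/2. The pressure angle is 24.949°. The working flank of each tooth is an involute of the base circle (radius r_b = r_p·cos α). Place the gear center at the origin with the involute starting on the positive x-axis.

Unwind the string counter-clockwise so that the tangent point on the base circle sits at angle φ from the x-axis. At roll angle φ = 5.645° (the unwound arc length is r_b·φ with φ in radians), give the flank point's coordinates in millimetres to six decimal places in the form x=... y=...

x=93.626468 y=0.029674

pitch radius r_p = m·N/2 = 3.162·65/2 = 102.765000
base radius r_b = r_p·cos α = 102.765000·cos 24.949° = 93.175341
roll angle φ = 5.645° = 0.09852384 rad
x = r_b·(cos φ + φ·sin φ) = 93.175341·(0.99515045 + 0.09852384·0.09836452) = 93.626468
y = r_b·(sin φ − φ·cos φ) = 93.175341·(0.09836452 − 0.09852384·0.99515045) = 0.029674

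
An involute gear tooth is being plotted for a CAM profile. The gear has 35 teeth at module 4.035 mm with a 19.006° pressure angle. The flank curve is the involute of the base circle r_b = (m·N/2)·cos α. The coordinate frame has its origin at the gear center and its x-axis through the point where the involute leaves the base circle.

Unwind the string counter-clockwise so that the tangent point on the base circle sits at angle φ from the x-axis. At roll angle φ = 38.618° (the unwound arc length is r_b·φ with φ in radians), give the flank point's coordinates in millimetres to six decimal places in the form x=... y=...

pitch radius r_p = m·N/2 = 4.035·35/2 = 70.612500
base radius r_b = r_p·cos α = 70.612500·cos 19.006° = 66.763023
roll angle φ = 38.618° = 0.67401125 rad
x = r_b·(cos φ + φ·sin φ) = 66.763023·(0.78132444 + 0.67401125·0.62412509) = 80.248604
y = r_b·(sin φ − φ·cos φ) = 66.763023·(0.62412509 − 0.67401125·0.78132444) = 6.509637

x=80.248604 y=6.509637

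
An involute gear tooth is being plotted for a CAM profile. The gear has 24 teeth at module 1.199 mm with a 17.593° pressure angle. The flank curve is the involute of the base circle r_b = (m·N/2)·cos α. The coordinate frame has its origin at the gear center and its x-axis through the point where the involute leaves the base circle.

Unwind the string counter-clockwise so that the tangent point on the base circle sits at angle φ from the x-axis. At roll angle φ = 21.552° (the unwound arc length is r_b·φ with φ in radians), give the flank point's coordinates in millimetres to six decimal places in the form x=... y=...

x=14.651266 y=0.239891

pitch radius r_p = m·N/2 = 1.199·24/2 = 14.388000
base radius r_b = r_p·cos α = 14.388000·cos 17.593° = 13.715039
roll angle φ = 21.552° = 0.37615336 rad
x = r_b·(cos φ + φ·sin φ) = 13.715039·(0.93008456 + 0.37615336·0.36734550) = 14.651266
y = r_b·(sin φ − φ·cos φ) = 13.715039·(0.36734550 − 0.37615336·0.93008456) = 0.239891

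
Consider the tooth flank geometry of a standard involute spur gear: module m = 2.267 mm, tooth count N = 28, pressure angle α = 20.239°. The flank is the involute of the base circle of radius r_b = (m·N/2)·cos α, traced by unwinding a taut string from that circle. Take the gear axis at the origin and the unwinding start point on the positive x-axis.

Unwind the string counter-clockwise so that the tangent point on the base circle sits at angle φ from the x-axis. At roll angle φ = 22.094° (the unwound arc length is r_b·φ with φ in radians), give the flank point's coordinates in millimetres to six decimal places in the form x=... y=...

pitch radius r_p = m·N/2 = 2.267·28/2 = 31.738000
base radius r_b = r_p·cos α = 31.738000·cos 20.239° = 29.778425
roll angle φ = 22.094° = 0.38561304 rad
x = r_b·(cos φ + φ·sin φ) = 29.778425·(0.92656802 + 0.38561304·0.37612724) = 31.910786
y = r_b·(sin φ − φ·cos φ) = 29.778425·(0.37612724 − 0.38561304·0.92656802) = 0.560743

x=31.910786 y=0.560743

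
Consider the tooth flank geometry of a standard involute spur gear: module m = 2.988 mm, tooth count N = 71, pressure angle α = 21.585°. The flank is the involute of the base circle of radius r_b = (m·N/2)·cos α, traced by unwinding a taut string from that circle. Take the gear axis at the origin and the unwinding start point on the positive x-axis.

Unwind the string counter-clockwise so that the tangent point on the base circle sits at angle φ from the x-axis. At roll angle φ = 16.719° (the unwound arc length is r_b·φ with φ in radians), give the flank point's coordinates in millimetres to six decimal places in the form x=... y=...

pitch radius r_p = m·N/2 = 2.988·71/2 = 106.074000
base radius r_b = r_p·cos α = 106.074000·cos 21.585° = 98.635330
roll angle φ = 16.719° = 0.29180160 rad
x = r_b·(cos φ + φ·sin φ) = 98.635330·(0.95772715 + 0.29180160·0.28767813) = 102.745671
y = r_b·(sin φ − φ·cos φ) = 98.635330·(0.28767813 − 0.29180160·0.95772715) = 0.809975

x=102.745671 y=0.809975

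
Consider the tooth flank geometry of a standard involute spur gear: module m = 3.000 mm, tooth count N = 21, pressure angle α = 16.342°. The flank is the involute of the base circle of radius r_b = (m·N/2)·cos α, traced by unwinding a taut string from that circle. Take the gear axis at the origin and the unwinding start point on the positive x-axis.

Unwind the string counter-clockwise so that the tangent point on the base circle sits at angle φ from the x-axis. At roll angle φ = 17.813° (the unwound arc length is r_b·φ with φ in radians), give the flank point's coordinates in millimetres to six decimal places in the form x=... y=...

pitch radius r_p = m·N/2 = 3.000·21/2 = 31.500000
base radius r_b = r_p·cos α = 31.500000·cos 16.342° = 30.227378
roll angle φ = 17.813° = 0.31089550 rad
x = r_b·(cos φ + φ·sin φ) = 30.227378·(0.95206001 + 0.31089550·0.30591133) = 31.653096
y = r_b·(sin φ − φ·cos φ) = 30.227378·(0.30591133 − 0.31089550·0.95206001) = 0.299860

x=31.653096 y=0.299860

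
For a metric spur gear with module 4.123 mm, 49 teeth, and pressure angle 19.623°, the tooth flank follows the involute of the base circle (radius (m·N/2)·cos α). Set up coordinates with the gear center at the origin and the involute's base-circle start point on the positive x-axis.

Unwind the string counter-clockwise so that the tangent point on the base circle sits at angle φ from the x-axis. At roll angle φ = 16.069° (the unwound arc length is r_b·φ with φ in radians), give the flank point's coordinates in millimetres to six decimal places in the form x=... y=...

x=98.815592 y=0.694148

pitch radius r_p = m·N/2 = 4.123·49/2 = 101.013500
base radius r_b = r_p·cos α = 101.013500·cos 19.623° = 95.146910
roll angle φ = 16.069° = 0.28045696 rad
x = r_b·(cos φ + φ·sin φ) = 95.146910·(0.96092906 + 0.28045696·0.27679478) = 98.815592
y = r_b·(sin φ − φ·cos φ) = 95.146910·(0.27679478 − 0.28045696·0.96092906) = 0.694148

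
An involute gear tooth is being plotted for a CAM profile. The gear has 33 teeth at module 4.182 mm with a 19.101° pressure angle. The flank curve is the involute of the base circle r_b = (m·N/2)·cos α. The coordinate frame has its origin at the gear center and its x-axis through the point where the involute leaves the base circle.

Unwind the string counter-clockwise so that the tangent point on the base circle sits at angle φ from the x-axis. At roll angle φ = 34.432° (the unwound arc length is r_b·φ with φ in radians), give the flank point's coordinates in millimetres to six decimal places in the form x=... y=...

x=75.936000 y=4.548888

pitch radius r_p = m·N/2 = 4.182·33/2 = 69.003000
base radius r_b = r_p·cos α = 69.003000·cos 19.101° = 65.203916
roll angle φ = 34.432° = 0.60095177 rad
x = r_b·(cos φ + φ·sin φ) = 65.203916·(0.82479783 + 0.60095177·0.56542775) = 75.936000
y = r_b·(sin φ − φ·cos φ) = 65.203916·(0.56542775 − 0.60095177·0.82479783) = 4.548888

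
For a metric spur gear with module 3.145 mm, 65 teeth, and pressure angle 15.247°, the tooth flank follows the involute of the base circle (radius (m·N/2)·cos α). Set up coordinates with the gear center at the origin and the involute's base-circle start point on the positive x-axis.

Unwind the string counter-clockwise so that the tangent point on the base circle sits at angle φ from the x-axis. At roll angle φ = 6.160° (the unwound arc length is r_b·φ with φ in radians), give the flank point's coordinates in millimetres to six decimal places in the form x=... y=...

pitch radius r_p = m·N/2 = 3.145·65/2 = 102.212500
base radius r_b = r_p·cos α = 102.212500·cos 15.247° = 98.614732
roll angle φ = 6.160° = 0.10751228 rad
x = r_b·(cos φ + φ·sin φ) = 98.614732·(0.99422612 + 0.10751228·0.10730528) = 99.183024
y = r_b·(sin φ − φ·cos φ) = 98.614732·(0.10730528 − 0.10751228·0.99422612) = 0.040803

x=99.183024 y=0.040803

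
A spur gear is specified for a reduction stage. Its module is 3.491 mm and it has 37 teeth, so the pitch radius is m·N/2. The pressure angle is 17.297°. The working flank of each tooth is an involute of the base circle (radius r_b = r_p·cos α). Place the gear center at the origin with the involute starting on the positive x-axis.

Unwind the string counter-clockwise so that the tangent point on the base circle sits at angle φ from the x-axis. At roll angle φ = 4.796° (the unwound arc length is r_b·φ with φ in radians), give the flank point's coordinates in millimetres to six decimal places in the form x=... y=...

x=61.878447 y=0.012047

pitch radius r_p = m·N/2 = 3.491·37/2 = 64.583500
base radius r_b = r_p·cos α = 64.583500·cos 17.297° = 61.662800
roll angle φ = 4.796° = 0.08370599 rad
x = r_b·(cos φ + φ·sin φ) = 61.662800·(0.99649870 + 0.08370599·0.08360827) = 61.878447
y = r_b·(sin φ − φ·cos φ) = 61.662800·(0.08360827 − 0.08370599·0.99649870) = 0.012047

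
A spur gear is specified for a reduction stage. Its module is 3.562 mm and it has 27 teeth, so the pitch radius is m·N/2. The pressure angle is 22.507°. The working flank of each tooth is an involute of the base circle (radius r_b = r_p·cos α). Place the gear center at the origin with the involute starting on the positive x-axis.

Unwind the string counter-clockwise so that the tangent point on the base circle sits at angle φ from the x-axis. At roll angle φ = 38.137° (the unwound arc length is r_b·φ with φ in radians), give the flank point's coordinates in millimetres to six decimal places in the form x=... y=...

x=53.201871 y=4.176446

pitch radius r_p = m·N/2 = 3.562·27/2 = 48.087000
base radius r_b = r_p·cos α = 48.087000·cos 22.507° = 44.424347
roll angle φ = 38.137° = 0.66561622 rad
x = r_b·(cos φ + φ·sin φ) = 44.424347·(0.78653639 + 0.66561622·0.61754393) = 53.201871
y = r_b·(sin φ − φ·cos φ) = 44.424347·(0.61754393 − 0.66561622·0.78653639) = 4.176446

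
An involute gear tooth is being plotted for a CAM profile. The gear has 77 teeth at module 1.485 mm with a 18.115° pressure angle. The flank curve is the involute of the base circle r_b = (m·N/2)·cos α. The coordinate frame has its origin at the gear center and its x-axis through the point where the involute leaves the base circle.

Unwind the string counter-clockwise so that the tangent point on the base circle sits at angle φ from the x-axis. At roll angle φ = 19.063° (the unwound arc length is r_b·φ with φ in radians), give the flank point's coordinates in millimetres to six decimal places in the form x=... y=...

pitch radius r_p = m·N/2 = 1.485·77/2 = 57.172500
base radius r_b = r_p·cos α = 57.172500·cos 18.115° = 54.338709
roll angle φ = 19.063° = 0.33271212 rad
x = r_b·(cos φ + φ·sin φ) = 54.338709·(0.94516002 + 0.33271212·0.32660761) = 57.263562
y = r_b·(sin φ − φ·cos φ) = 54.338709·(0.32660761 − 0.33271212·0.94516002) = 0.659749

x=57.263562 y=0.659749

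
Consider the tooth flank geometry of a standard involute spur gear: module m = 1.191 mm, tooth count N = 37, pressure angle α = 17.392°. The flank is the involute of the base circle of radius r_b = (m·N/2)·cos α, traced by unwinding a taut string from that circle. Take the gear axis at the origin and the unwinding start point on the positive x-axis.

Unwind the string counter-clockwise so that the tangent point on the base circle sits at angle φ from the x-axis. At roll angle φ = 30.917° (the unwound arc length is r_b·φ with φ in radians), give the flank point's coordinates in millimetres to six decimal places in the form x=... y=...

pitch radius r_p = m·N/2 = 1.191·37/2 = 22.033500
base radius r_b = r_p·cos α = 22.033500·cos 17.392° = 21.026174
roll angle φ = 30.917° = 0.53960344 rad
x = r_b·(cos φ + φ·sin φ) = 21.026174·(0.85791250 + 0.53960344·0.51379582) = 23.868040
y = r_b·(sin φ − φ·cos φ) = 21.026174·(0.51379582 − 0.53960344·0.85791250) = 1.069460

x=23.868040 y=1.069460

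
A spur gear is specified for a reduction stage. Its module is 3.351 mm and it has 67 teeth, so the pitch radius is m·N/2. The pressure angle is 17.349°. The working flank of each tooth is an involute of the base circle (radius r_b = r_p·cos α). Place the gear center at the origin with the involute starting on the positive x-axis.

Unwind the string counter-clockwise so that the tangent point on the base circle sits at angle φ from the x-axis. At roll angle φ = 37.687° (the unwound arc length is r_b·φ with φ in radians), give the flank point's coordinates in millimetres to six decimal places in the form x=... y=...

x=127.883466 y=9.731416

pitch radius r_p = m·N/2 = 3.351·67/2 = 112.258500
base radius r_b = r_p·cos α = 112.258500·cos 17.349° = 107.151427
roll angle φ = 37.687° = 0.65776224 rad
x = r_b·(cos φ + φ·sin φ) = 107.151427·(0.79136226 + 0.65776224·0.61134750) = 127.883466
y = r_b·(sin φ − φ·cos φ) = 107.151427·(0.61134750 − 0.65776224·0.79136226) = 9.731416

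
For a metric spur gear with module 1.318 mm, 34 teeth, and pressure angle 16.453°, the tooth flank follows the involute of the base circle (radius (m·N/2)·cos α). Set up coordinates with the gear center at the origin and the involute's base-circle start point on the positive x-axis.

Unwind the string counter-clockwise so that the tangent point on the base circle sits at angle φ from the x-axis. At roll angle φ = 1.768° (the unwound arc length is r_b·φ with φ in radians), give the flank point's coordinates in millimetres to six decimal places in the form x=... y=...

pitch radius r_p = m·N/2 = 1.318·34/2 = 22.406000
base radius r_b = r_p·cos α = 22.406000·cos 16.453° = 21.488528
roll angle φ = 1.768° = 0.03085742 rad
x = r_b·(cos φ + φ·sin φ) = 21.488528·(0.99952395 + 0.03085742·0.03085252) = 21.498756
y = r_b·(sin φ − φ·cos φ) = 21.488528·(0.03085252 − 0.03085742·0.99952395) = 0.000210

x=21.498756 y=0.000210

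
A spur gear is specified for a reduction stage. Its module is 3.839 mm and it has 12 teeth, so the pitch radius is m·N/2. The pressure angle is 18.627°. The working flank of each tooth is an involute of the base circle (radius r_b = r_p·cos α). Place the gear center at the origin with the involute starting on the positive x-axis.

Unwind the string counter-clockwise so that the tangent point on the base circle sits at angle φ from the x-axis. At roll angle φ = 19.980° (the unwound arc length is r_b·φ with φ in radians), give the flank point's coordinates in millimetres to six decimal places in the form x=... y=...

x=23.114503 y=0.304796

pitch radius r_p = m·N/2 = 3.839·12/2 = 23.034000
base radius r_b = r_p·cos α = 23.034000·cos 18.627° = 21.827433
roll angle φ = 19.980° = 0.34871678 rad
x = r_b·(cos φ + φ·sin φ) = 21.827433·(0.93981195 + 0.34871678·0.34169211) = 23.114503
y = r_b·(sin φ − φ·cos φ) = 21.827433·(0.34169211 − 0.34871678·0.93981195) = 0.304796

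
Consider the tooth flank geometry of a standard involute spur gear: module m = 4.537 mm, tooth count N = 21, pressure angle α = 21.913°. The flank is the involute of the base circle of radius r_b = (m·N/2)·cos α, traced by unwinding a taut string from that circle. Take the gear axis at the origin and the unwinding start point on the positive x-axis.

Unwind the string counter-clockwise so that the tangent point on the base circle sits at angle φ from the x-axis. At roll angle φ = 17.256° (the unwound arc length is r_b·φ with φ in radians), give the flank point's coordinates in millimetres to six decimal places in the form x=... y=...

x=46.155917 y=0.398820

pitch radius r_p = m·N/2 = 4.537·21/2 = 47.638500
base radius r_b = r_p·cos α = 47.638500·cos 21.913° = 44.196695
roll angle φ = 17.256° = 0.30117402 rad
x = r_b·(cos φ + φ·sin φ) = 44.196695·(0.95498889 + 0.30117402·0.29664158) = 46.155917
y = r_b·(sin φ − φ·cos φ) = 44.196695·(0.29664158 − 0.30117402·0.95498889) = 0.398820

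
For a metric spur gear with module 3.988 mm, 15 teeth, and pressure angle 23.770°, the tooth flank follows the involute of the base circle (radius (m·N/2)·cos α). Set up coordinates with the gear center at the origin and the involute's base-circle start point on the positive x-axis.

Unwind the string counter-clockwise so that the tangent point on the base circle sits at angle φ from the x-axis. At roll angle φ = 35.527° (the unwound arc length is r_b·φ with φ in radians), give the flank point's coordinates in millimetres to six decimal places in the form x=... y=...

x=32.139784 y=2.092737

pitch radius r_p = m·N/2 = 3.988·15/2 = 29.910000
base radius r_b = r_p·cos α = 29.910000·cos 23.770° = 27.372760
roll angle φ = 35.527° = 0.62006312 rad
x = r_b·(cos φ + φ·sin φ) = 27.372760·(0.81384178 + 0.62006312·0.58108653) = 32.139784
y = r_b·(sin φ − φ·cos φ) = 27.372760·(0.58108653 − 0.62006312·0.81384178) = 2.092737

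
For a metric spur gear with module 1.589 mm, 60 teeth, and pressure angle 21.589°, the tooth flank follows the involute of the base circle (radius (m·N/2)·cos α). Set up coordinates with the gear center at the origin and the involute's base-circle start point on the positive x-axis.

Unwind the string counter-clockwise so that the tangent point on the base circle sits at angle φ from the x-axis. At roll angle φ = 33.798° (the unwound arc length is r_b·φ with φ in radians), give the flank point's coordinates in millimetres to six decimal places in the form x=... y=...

x=51.379734 y=2.928550

pitch radius r_p = m·N/2 = 1.589·60/2 = 47.670000
base radius r_b = r_p·cos α = 47.670000·cos 21.589° = 44.325813
roll angle φ = 33.798° = 0.58988638 rad
x = r_b·(cos φ + φ·sin φ) = 44.325813·(0.83100389 + 0.58988638·0.55626661) = 51.379734
y = r_b·(sin φ − φ·cos φ) = 44.325813·(0.55626661 − 0.58988638·0.83100389) = 2.928550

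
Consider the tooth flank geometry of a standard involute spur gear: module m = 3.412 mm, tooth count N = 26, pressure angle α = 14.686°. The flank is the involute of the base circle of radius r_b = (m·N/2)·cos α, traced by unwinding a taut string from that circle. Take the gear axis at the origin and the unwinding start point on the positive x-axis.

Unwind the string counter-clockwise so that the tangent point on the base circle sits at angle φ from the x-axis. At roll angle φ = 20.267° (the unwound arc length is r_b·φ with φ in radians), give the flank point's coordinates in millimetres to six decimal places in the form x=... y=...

x=45.507790 y=0.625119

pitch radius r_p = m·N/2 = 3.412·26/2 = 44.356000
base radius r_b = r_p·cos α = 44.356000·cos 14.686° = 42.906877
roll angle φ = 20.267° = 0.35372588 rad
x = r_b·(cos φ + φ·sin φ) = 42.906877·(0.93808860 + 0.35372588·0.34639541) = 45.507790
y = r_b·(sin φ − φ·cos φ) = 42.906877·(0.34639541 − 0.35372588·0.93808860) = 0.625119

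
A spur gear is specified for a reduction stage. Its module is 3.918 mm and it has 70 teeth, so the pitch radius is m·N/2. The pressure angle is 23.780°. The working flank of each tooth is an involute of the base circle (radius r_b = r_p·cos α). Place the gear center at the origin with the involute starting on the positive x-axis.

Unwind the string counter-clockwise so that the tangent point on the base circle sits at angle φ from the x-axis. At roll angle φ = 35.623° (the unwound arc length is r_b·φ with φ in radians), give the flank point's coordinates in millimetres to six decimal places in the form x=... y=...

x=147.447863 y=9.669895

pitch radius r_p = m·N/2 = 3.918·70/2 = 137.130000
base radius r_b = r_p·cos α = 137.130000·cos 23.780° = 125.487728
roll angle φ = 35.623° = 0.62173864 rad
x = r_b·(cos φ + φ·sin φ) = 125.487728·(0.81286702 + 0.62173864·0.58244932) = 147.447863
y = r_b·(sin φ − φ·cos φ) = 125.487728·(0.58244932 − 0.62173864·0.81286702) = 9.669895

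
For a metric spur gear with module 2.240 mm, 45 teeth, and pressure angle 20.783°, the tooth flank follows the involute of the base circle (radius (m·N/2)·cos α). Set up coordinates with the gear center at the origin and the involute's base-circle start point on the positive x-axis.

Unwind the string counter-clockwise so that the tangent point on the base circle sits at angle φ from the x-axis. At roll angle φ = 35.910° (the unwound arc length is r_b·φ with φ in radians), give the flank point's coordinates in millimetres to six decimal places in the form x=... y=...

pitch radius r_p = m·N/2 = 2.240·45/2 = 50.400000
base radius r_b = r_p·cos α = 50.400000·cos 20.783° = 47.120522
roll angle φ = 35.910° = 0.62674773 rad
x = r_b·(cos φ + φ·sin φ) = 47.120522·(0.80993929 + 0.62674773·0.58651373) = 55.486085
y = r_b·(sin φ − φ·cos φ) = 47.120522·(0.58651373 − 0.62674773·0.80993929) = 3.717155

x=55.486085 y=3.717155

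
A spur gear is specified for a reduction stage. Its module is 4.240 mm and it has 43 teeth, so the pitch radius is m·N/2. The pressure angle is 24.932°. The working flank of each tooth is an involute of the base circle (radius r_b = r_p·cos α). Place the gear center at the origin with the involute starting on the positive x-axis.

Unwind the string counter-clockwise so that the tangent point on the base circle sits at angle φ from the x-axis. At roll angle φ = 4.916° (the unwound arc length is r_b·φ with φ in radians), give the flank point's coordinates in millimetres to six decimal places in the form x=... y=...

x=82.968400 y=0.017392

pitch radius r_p = m·N/2 = 4.240·43/2 = 91.160000
base radius r_b = r_p·cos α = 91.160000·cos 24.932° = 82.664683
roll angle φ = 4.916° = 0.08580039 rad
x = r_b·(cos φ + φ·sin φ) = 82.664683·(0.99632140 + 0.08580039·0.08569515) = 82.968400
y = r_b·(sin φ − φ·cos φ) = 82.664683·(0.08569515 − 0.08580039·0.99632140) = 0.017392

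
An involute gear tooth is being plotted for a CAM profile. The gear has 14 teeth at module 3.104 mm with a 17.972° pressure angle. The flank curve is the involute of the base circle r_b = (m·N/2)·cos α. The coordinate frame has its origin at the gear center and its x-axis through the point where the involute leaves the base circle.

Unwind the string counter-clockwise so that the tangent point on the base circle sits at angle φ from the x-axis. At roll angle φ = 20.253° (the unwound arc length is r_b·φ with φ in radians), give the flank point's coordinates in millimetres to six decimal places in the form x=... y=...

x=21.918994 y=0.300495

pitch radius r_p = m·N/2 = 3.104·14/2 = 21.728000
base radius r_b = r_p·cos α = 21.728000·cos 17.972° = 20.667835
roll angle φ = 20.253° = 0.35348153 rad
x = r_b·(cos φ + φ·sin φ) = 20.667835·(0.93817321 + 0.35348153·0.34616618) = 21.918994
y = r_b·(sin φ − φ·cos φ) = 20.667835·(0.34616618 − 0.35348153·0.93817321) = 0.300495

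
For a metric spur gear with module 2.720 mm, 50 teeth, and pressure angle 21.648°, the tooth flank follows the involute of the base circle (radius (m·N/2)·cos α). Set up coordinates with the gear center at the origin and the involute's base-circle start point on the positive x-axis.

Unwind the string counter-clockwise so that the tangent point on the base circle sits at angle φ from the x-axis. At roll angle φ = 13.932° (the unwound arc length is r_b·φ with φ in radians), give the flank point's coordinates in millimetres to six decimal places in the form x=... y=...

x=65.044787 y=0.301110

pitch radius r_p = m·N/2 = 2.720·50/2 = 68.000000
base radius r_b = r_p·cos α = 68.000000·cos 21.648° = 63.203808
roll angle φ = 13.932° = 0.24315927 rad
x = r_b·(cos φ + φ·sin φ) = 63.203808·(0.97058216 + 0.24315927·0.24077016) = 65.044787
y = r_b·(sin φ − φ·cos φ) = 63.203808·(0.24077016 − 0.24315927·0.97058216) = 0.301110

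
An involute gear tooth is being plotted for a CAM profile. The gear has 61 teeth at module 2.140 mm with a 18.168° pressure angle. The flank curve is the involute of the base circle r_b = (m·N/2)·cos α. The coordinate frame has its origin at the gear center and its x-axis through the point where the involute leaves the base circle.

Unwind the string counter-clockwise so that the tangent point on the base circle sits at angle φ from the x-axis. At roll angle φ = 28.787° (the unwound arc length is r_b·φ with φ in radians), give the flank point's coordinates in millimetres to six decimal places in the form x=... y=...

x=69.356431 y=2.556238

pitch radius r_p = m·N/2 = 2.140·61/2 = 65.270000
base radius r_b = r_p·cos α = 65.270000·cos 18.168° = 62.016052
roll angle φ = 28.787° = 0.50242793 rad
x = r_b·(cos φ + φ·sin φ) = 62.016052·(0.87641596 + 0.50242793·0.48155483) = 69.356431
y = r_b·(sin φ − φ·cos φ) = 62.016052·(0.48155483 − 0.50242793·0.87641596) = 2.556238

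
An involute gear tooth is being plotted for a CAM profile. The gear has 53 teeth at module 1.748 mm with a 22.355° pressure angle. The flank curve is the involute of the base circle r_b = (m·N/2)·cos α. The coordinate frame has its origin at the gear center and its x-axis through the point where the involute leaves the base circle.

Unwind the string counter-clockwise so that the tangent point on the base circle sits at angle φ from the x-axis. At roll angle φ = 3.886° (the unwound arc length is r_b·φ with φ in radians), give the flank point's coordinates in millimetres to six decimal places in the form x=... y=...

pitch radius r_p = m·N/2 = 1.748·53/2 = 46.322000
base radius r_b = r_p·cos α = 46.322000·cos 22.355° = 42.840672
roll angle φ = 3.886° = 0.06782349 rad
x = r_b·(cos φ + φ·sin φ) = 42.840672·(0.99770087 + 0.06782349·0.06777151) = 42.939093
y = r_b·(sin φ − φ·cos φ) = 42.840672·(0.06777151 − 0.06782349·0.99770087) = 0.004453

x=42.939093 y=0.004453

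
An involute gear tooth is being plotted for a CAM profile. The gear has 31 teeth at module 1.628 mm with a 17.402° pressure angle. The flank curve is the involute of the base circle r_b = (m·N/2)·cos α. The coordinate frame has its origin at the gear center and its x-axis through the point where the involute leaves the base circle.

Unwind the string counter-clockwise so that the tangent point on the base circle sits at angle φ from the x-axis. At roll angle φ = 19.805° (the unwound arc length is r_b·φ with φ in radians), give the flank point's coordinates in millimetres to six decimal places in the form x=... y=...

pitch radius r_p = m·N/2 = 1.628·31/2 = 25.234000
base radius r_b = r_p·cos α = 25.234000·cos 17.402° = 24.079037
roll angle φ = 19.805° = 0.34566246 rad
x = r_b·(cos φ + φ·sin φ) = 24.079037·(0.94085120 + 0.34566246·0.33882003) = 25.474864
y = r_b·(sin φ − φ·cos φ) = 24.079037·(0.33882003 − 0.34566246·0.94085120) = 0.327549

x=25.474864 y=0.327549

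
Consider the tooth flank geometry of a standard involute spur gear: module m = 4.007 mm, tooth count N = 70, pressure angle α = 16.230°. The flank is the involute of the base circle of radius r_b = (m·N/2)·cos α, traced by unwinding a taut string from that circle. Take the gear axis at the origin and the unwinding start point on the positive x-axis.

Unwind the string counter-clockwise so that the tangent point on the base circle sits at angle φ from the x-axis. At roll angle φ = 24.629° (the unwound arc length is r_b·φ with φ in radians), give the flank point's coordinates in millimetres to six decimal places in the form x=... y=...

pitch radius r_p = m·N/2 = 4.007·70/2 = 140.245000
base radius r_b = r_p·cos α = 140.245000·cos 16.230° = 134.655883
roll angle φ = 24.629° = 0.42985714 rad
x = r_b·(cos φ + φ·sin φ) = 134.655883·(0.90902529 + 0.42985714·0.41674094) = 146.527733
y = r_b·(sin φ − φ·cos φ) = 134.655883·(0.41674094 − 0.42985714·0.90902529) = 3.499697

x=146.527733 y=3.499697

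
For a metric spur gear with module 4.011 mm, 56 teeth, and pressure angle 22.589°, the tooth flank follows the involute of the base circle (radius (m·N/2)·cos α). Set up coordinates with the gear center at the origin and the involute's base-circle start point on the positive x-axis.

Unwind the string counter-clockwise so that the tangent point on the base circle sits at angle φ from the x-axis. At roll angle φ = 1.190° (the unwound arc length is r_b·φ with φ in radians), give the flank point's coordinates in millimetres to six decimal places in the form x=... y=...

x=103.714540 y=0.000310

pitch radius r_p = m·N/2 = 4.011·56/2 = 112.308000
base radius r_b = r_p·cos α = 112.308000·cos 22.589° = 103.692177
roll angle φ = 1.190° = 0.02076942 rad
x = r_b·(cos φ + φ·sin φ) = 103.692177·(0.99978432 + 0.02076942·0.02076792) = 103.714540
y = r_b·(sin φ − φ·cos φ) = 103.692177·(0.02076792 − 0.02076942·0.99978432) = 0.000310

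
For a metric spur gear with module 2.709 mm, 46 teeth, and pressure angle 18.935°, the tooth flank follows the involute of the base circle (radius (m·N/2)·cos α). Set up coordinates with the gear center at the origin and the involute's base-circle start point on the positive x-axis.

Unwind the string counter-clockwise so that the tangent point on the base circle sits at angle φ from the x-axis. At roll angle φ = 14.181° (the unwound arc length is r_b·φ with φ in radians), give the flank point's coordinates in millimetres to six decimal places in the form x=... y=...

pitch radius r_p = m·N/2 = 2.709·46/2 = 62.307000
base radius r_b = r_p·cos α = 62.307000·cos 18.935° = 58.935401
roll angle φ = 14.181° = 0.24750514 rad
x = r_b·(cos φ + φ·sin φ) = 58.935401·(0.96952664 + 0.24750514·0.24498589) = 60.713005
y = r_b·(sin φ − φ·cos φ) = 58.935401·(0.24498589 − 0.24750514·0.96952664) = 0.296036

x=60.713005 y=0.296036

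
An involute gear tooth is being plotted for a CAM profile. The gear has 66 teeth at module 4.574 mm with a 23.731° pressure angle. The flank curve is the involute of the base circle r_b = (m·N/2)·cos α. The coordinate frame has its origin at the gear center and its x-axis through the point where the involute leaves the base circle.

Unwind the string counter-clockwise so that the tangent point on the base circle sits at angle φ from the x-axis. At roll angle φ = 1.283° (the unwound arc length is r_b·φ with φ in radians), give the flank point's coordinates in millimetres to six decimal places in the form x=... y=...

pitch radius r_p = m·N/2 = 4.574·66/2 = 150.942000
base radius r_b = r_p·cos α = 150.942000·cos 23.731° = 138.179097
roll angle φ = 1.283° = 0.02239257 rad
x = r_b·(cos φ + φ·sin φ) = 138.179097·(0.99974930 + 0.02239257·0.02239070) = 138.213736
y = r_b·(sin φ − φ·cos φ) = 138.179097·(0.02239070 − 0.02239257·0.99974930) = 0.000517

x=138.213736 y=0.000517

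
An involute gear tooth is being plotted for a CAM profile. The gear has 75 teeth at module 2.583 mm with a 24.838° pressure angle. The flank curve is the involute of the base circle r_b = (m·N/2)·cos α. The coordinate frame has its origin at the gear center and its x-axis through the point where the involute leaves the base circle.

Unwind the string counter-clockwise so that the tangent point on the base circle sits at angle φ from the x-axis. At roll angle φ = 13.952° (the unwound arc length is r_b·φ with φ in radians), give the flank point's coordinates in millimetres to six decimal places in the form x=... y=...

x=90.470275 y=0.420576

pitch radius r_p = m·N/2 = 2.583·75/2 = 96.862500
base radius r_b = r_p·cos α = 96.862500·cos 24.838° = 87.902630
roll angle φ = 13.952° = 0.24350834 rad
x = r_b·(cos φ + φ·sin φ) = 87.902630·(0.97049806 + 0.24350834·0.24110894) = 90.470275
y = r_b·(sin φ − φ·cos φ) = 87.902630·(0.24110894 − 0.24350834·0.97049806) = 0.420576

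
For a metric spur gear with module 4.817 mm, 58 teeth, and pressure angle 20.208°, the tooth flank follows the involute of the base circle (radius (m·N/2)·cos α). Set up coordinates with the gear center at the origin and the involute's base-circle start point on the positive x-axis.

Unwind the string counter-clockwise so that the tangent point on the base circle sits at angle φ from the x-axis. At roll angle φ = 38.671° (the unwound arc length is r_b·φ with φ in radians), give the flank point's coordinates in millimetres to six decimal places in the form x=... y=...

x=157.637994 y=12.833234

pitch radius r_p = m·N/2 = 4.817·58/2 = 139.693000
base radius r_b = r_p·cos α = 139.693000·cos 20.208° = 131.094170
roll angle φ = 38.671° = 0.67493628 rad
x = r_b·(cos φ + φ·sin φ) = 131.094170·(0.78074677 + 0.67493628·0.62484756) = 157.637994
y = r_b·(sin φ − φ·cos φ) = 131.094170·(0.62484756 − 0.67493628·0.78074677) = 12.833234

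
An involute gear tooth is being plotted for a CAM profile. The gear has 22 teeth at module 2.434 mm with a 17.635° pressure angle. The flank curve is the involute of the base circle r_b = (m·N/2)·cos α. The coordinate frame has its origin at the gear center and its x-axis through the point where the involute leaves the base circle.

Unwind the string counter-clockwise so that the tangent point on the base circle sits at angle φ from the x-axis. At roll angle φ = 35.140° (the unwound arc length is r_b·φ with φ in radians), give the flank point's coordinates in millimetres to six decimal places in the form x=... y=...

pitch radius r_p = m·N/2 = 2.434·22/2 = 26.774000
base radius r_b = r_p·cos α = 26.774000·cos 17.635° = 25.515777
roll angle φ = 35.140° = 0.61330870 rad
x = r_b·(cos φ + φ·sin φ) = 25.515777·(0.81774809 + 0.61330870·0.57557629) = 29.872699
y = r_b·(sin φ − φ·cos φ) = 25.515777·(0.57557629 − 0.61330870·0.81774809) = 1.889297

x=29.872699 y=1.889297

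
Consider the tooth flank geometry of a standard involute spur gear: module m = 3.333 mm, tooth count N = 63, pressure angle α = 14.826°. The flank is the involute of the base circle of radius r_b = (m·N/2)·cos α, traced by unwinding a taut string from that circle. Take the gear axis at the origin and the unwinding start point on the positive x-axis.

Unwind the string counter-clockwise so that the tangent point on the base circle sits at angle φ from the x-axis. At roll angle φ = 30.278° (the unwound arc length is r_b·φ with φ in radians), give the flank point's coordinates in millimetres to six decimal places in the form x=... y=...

x=114.691610 y=4.854633

pitch radius r_p = m·N/2 = 3.333·63/2 = 104.989500
base radius r_b = r_p·cos α = 104.989500·cos 14.826° = 101.494124
roll angle φ = 30.278° = 0.52845079 rad
x = r_b·(cos φ + φ·sin φ) = 101.494124·(0.86358921 + 0.52845079·0.50419607) = 114.691610
y = r_b·(sin φ − φ·cos φ) = 101.494124·(0.50419607 − 0.52845079·0.86358921) = 4.854633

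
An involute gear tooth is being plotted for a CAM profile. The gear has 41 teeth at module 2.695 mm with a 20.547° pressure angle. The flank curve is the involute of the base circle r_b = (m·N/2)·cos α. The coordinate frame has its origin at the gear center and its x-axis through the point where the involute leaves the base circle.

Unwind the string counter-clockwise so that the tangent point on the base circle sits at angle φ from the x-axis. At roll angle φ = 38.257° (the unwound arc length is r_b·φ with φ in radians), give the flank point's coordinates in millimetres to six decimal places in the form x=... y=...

x=62.011251 y=4.908209

pitch radius r_p = m·N/2 = 2.695·41/2 = 55.247500
base radius r_b = r_p·cos α = 55.247500·cos 20.547° = 51.732908
roll angle φ = 38.257° = 0.66771061 rad
x = r_b·(cos φ + φ·sin φ) = 51.732908·(0.78524129 + 0.66771061·0.61918989) = 62.011251
y = r_b·(sin φ − φ·cos φ) = 51.732908·(0.61918989 − 0.66771061·0.78524129) = 4.908209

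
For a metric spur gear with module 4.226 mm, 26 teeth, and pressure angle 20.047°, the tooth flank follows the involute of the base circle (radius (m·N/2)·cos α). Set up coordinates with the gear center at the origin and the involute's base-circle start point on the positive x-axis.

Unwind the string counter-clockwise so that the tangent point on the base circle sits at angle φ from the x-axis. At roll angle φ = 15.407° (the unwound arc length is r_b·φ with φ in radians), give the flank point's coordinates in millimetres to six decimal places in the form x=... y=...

pitch radius r_p = m·N/2 = 4.226·26/2 = 54.938000
base radius r_b = r_p·cos α = 54.938000·cos 20.047° = 51.609402
roll angle φ = 15.407° = 0.26890288 rad
x = r_b·(cos φ + φ·sin φ) = 51.609402·(0.96406295 + 0.26890288·0.26567390) = 53.441713
y = r_b·(sin φ − φ·cos φ) = 51.609402·(0.26567390 − 0.26890288·0.96406295) = 0.332086

x=53.441713 y=0.332086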